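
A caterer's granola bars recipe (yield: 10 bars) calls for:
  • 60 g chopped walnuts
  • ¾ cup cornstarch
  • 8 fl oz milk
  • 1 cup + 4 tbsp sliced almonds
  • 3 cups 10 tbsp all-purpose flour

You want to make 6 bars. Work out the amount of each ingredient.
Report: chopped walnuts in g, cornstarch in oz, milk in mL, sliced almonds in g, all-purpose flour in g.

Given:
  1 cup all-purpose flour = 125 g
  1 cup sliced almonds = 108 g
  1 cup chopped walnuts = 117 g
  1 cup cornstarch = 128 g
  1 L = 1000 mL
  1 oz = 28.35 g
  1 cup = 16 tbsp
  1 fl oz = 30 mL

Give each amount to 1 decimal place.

Scaling factor: 6/10 = 3/5 = 0.6.
chopped walnuts: 60 g × 3/5 = 36.0 g
cornstarch: 0.75 cup × 3/5 × 128 g/cup ÷ 28.35 g/oz ≈ 2.0 oz
milk: 8 fl oz × 3/5 × 30 mL/fl oz = 144.0 mL
sliced almonds: (1 cup + 4 tbsp = 1.25 cup) × 3/5 × 108 g/cup = 81.0 g
all-purpose flour: (3 cup + 10 tbsp = 3.625 cup) × 3/5 × 125 g/cup ≈ 271.9 g

chopped walnuts: 36.0 g; cornstarch: 2.0 oz; milk: 144.0 mL; sliced almonds: 81.0 g; all-purpose flour: 271.9 g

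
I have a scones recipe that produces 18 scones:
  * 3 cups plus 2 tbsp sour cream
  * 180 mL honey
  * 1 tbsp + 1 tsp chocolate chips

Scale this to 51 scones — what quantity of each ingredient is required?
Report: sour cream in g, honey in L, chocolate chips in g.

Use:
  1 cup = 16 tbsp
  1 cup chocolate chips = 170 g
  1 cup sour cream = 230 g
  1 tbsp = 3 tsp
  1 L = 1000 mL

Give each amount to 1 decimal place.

sour cream: 2036.5 g; honey: 0.5 L; chocolate chips: 40.1 g

Scaling factor: 51/18 = 17/6.
sour cream: (3 cup + 2 tbsp = 3.125 cup) × 17/6 × 230 g/cup ≈ 2036.5 g
honey: 180 mL × 17/6 ÷ 1000 mL/L ≈ 0.5 L
chocolate chips: (1 tbsp + 1 tsp = 4/3 tbsp) × 17/6 ÷ 16 tbsp/cup × 170 g/cup ≈ 40.1 g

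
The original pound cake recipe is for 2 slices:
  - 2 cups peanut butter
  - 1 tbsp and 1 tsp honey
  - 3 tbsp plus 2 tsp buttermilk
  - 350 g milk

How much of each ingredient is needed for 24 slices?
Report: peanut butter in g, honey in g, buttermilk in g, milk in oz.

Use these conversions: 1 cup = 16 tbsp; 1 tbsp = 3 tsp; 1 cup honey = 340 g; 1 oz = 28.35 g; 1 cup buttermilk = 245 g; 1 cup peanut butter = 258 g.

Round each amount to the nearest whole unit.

peanut butter: 6192 g; honey: 340 g; buttermilk: 674 g; milk: 148 oz

Scaling factor: 24/2 = 12.
peanut butter: 2 cup × 12 × 258 g/cup = 6192 g
honey: (1 tbsp + 1 tsp = 4/3 tbsp) × 12 ÷ 16 tbsp/cup × 340 g/cup = 340 g
buttermilk: (3 tbsp + 2 tsp = 11/3 tbsp) × 12 ÷ 16 tbsp/cup × 245 g/cup ≈ 674 g
milk: 350 g × 12 ÷ 28.35 g/oz ≈ 148 oz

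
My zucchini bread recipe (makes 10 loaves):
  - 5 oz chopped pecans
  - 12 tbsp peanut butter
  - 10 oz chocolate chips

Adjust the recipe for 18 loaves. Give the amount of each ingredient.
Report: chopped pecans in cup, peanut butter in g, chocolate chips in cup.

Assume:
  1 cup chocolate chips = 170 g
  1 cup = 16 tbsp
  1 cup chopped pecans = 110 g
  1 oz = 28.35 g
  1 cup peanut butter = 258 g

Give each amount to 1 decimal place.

chopped pecans: 2.3 cup; peanut butter: 348.3 g; chocolate chips: 3.0 cup

Scaling factor: 18/10 = 9/5 = 1.8.
chopped pecans: 5 oz × 9/5 × 28.35 g/oz ÷ 110 g/cup ≈ 2.3 cup
peanut butter: 12 tbsp × 9/5 ÷ 16 tbsp/cup × 258 g/cup = 348.3 g
chocolate chips: 10 oz × 9/5 × 28.35 g/oz ÷ 170 g/cup ≈ 3.0 cup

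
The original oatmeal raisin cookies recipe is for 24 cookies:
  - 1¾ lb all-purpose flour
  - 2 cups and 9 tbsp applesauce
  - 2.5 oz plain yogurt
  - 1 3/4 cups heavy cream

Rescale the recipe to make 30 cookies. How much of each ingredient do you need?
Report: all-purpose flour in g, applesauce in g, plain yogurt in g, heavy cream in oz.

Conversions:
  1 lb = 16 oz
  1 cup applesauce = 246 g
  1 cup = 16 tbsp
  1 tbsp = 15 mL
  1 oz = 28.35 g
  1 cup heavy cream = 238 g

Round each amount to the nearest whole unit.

all-purpose flour: 992 g; applesauce: 788 g; plain yogurt: 89 g; heavy cream: 18 oz

Scaling factor: 30/24 = 5/4 = 1.25.
all-purpose flour: 1.75 lb × 5/4 × 16 oz/lb × 28.35 g/oz ≈ 992 g
applesauce: (2 cup + 9 tbsp = 2.5625 cup) × 5/4 × 246 g/cup ≈ 788 g
plain yogurt: 2.5 oz × 5/4 × 28.35 g/oz ≈ 89 g
heavy cream: 1.75 cup × 5/4 × 238 g/cup ÷ 28.35 g/oz ≈ 18 oz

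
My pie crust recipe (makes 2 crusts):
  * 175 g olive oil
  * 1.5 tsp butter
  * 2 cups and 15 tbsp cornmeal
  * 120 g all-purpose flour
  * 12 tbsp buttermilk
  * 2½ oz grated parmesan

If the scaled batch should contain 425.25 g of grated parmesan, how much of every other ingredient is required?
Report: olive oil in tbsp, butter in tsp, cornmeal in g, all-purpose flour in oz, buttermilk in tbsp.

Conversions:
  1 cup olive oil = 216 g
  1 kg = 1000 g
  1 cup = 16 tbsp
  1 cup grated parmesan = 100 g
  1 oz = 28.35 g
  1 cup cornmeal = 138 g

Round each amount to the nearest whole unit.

olive oil: 78 tbsp; butter: 9 tsp; cornmeal: 2432 g; all-purpose flour: 25 oz; buttermilk: 72 tbsp

The original recipe has 70.875 g of grated parmesan, so the scaling factor is 425.25 ÷ 70.875 = 6.
olive oil: 175 g × 6 ÷ 216 g/cup × 16 tbsp/cup ≈ 78 tbsp
butter: 1.5 tsp × 6 = 9 tsp
cornmeal: (2 cup + 15 tbsp = 2.9375 cup) × 6 × 138 g/cup ≈ 2432 g
all-purpose flour: 120 g × 6 ÷ 28.35 g/oz ≈ 25 oz
buttermilk: 12 tbsp × 6 = 72 tbsp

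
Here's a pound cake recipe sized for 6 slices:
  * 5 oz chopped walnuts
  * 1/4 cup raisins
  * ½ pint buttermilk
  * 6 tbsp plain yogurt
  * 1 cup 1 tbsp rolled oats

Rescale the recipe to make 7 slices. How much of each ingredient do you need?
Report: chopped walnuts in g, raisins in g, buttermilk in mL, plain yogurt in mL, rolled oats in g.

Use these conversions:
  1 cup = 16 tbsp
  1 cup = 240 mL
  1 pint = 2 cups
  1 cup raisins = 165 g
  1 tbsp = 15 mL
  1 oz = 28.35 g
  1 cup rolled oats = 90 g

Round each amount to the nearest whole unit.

Scaling factor: 7/6.
chopped walnuts: 5 oz × 7/6 × 28.35 g/oz ≈ 165 g
raisins: 0.25 cup × 7/6 × 165 g/cup ≈ 48 g
buttermilk: 0.5 pint × 7/6 × 2 cup/pint × 240 mL/cup = 280 mL
plain yogurt: 6 tbsp × 7/6 × 15 mL/tbsp = 105 mL
rolled oats: (1 cup + 1 tbsp = 1.0625 cup) × 7/6 × 90 g/cup ≈ 112 g

chopped walnuts: 165 g; raisins: 48 g; buttermilk: 280 mL; plain yogurt: 105 mL; rolled oats: 112 g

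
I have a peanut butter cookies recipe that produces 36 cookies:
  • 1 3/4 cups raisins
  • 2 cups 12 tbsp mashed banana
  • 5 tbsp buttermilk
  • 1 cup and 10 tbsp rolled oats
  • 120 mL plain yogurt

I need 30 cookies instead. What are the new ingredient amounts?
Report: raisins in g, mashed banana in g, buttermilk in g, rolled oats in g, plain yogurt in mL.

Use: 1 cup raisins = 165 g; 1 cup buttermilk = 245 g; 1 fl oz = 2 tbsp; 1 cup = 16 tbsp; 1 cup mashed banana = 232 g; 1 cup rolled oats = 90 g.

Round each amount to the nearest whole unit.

raisins: 241 g; mashed banana: 532 g; buttermilk: 64 g; rolled oats: 122 g; plain yogurt: 100 mL

Scaling factor: 30/36 = 5/6.
raisins: 1.75 cup × 5/6 × 165 g/cup ≈ 241 g
mashed banana: (2 cup + 12 tbsp = 2.75 cup) × 5/6 × 232 g/cup ≈ 532 g
buttermilk: 5 tbsp × 5/6 ÷ 16 tbsp/cup × 245 g/cup ≈ 64 g
rolled oats: (1 cup + 10 tbsp = 1.625 cup) × 5/6 × 90 g/cup ≈ 122 g
plain yogurt: 120 mL × 5/6 = 100 mL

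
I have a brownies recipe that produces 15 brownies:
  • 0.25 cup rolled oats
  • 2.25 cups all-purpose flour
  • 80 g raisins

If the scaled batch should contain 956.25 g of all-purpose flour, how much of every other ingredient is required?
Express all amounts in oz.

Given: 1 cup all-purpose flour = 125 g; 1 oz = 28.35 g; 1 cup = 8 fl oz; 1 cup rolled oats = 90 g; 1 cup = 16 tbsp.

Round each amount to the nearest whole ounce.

The original recipe has 281.25 g of all-purpose flour, so the scaling factor is 956.25 ÷ 281.25 = 17/5 = 3.4.
rolled oats: 0.25 cup × 17/5 × 90 g/cup ÷ 28.35 g/oz ≈ 3 oz
raisins: 80 g × 17/5 ÷ 28.35 g/oz ≈ 10 oz

rolled oats: 3 oz; raisins: 10 oz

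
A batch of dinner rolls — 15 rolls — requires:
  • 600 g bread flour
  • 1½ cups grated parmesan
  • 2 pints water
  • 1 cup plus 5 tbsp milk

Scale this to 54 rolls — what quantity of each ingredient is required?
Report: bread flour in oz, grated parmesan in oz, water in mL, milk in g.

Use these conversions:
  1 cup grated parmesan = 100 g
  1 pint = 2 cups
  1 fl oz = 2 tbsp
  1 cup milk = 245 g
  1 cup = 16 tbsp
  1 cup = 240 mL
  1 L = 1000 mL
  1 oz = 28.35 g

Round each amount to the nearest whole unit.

Scaling factor: 54/15 = 18/5 = 3.6.
bread flour: 600 g × 18/5 ÷ 28.35 g/oz ≈ 76 oz
grated parmesan: 1.5 cup × 18/5 × 100 g/cup ÷ 28.35 g/oz ≈ 19 oz
water: 2 pint × 18/5 × 2 cup/pint × 240 mL/cup = 3456 mL
milk: (1 cup + 5 tbsp = 1.3125 cup) × 18/5 × 245 g/cup ≈ 1158 g

bread flour: 76 oz; grated parmesan: 19 oz; water: 3456 mL; milk: 1158 g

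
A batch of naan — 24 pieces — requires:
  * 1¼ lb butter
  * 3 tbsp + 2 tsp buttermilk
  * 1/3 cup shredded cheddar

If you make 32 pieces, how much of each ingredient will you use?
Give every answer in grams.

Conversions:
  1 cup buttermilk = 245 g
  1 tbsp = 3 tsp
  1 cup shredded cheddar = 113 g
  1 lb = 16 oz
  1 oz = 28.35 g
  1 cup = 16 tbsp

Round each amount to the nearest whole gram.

butter: 756 g; buttermilk: 75 g; shredded cheddar: 50 g

Scaling factor: 32/24 = 4/3.
butter: 1.25 lb × 4/3 × 16 oz/lb × 28.35 g/oz = 756 g
buttermilk: (3 tbsp + 2 tsp = 11/3 tbsp) × 4/3 ÷ 16 tbsp/cup × 245 g/cup ≈ 75 g
shredded cheddar: 1/3 cup × 4/3 × 113 g/cup ≈ 50 g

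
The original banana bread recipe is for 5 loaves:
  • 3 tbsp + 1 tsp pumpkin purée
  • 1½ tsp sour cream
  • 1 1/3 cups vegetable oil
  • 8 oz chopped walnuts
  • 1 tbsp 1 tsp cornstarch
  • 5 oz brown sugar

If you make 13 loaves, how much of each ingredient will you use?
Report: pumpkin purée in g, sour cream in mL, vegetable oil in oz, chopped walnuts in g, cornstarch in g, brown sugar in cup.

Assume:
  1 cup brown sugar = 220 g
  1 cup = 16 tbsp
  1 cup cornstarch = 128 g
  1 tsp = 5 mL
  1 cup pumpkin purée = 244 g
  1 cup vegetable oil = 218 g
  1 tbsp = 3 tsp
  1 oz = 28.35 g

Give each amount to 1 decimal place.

pumpkin purée: 132.2 g; sour cream: 19.5 mL; vegetable oil: 26.7 oz; chopped walnuts: 589.7 g; cornstarch: 27.7 g; brown sugar: 1.7 cup

Scaling factor: 13/5 = 2.6.
pumpkin purée: (3 tbsp + 1 tsp = 10/3 tbsp) × 13/5 ÷ 16 tbsp/cup × 244 g/cup ≈ 132.2 g
sour cream: 1.5 tsp × 13/5 × 5 mL/tsp = 19.5 mL
vegetable oil: 4/3 cup × 13/5 × 218 g/cup ÷ 28.35 g/oz ≈ 26.7 oz
chopped walnuts: 8 oz × 13/5 × 28.35 g/oz ≈ 589.7 g
cornstarch: (1 tbsp + 1 tsp = 4/3 tbsp) × 13/5 ÷ 16 tbsp/cup × 128 g/cup ≈ 27.7 g
brown sugar: 5 oz × 13/5 × 28.35 g/oz ÷ 220 g/cup ≈ 1.7 cup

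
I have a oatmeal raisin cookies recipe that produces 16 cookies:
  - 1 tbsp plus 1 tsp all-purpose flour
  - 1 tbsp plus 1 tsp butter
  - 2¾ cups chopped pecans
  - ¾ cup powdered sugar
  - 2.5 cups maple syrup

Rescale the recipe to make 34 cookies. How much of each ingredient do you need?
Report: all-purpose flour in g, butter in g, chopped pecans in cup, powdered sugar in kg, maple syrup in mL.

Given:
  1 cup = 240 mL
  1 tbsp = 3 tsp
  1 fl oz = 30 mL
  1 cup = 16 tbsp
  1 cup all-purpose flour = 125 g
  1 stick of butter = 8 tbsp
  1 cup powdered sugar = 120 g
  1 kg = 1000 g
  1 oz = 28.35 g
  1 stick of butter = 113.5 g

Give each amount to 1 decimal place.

all-purpose flour: 22.1 g; butter: 40.2 g; chopped pecans: 5.8 cup; powdered sugar: 0.2 kg; maple syrup: 1275.0 mL

Scaling factor: 34/16 = 17/8 = 2.125.
all-purpose flour: (1 tbsp + 1 tsp = 4/3 tbsp) × 17/8 ÷ 16 tbsp/cup × 125 g/cup ≈ 22.1 g
butter: (1 tbsp + 1 tsp = 4/3 tbsp) × 17/8 ÷ 8 tbsp/stick × 113.5 g/stick ≈ 40.2 g
chopped pecans: 2.75 cup × 17/8 ≈ 5.8 cup
powdered sugar: 0.75 cup × 17/8 × 120 g/cup ÷ 1000 g/kg ≈ 0.2 kg
maple syrup: 2.5 cup × 17/8 × 240 mL/cup = 1275.0 mL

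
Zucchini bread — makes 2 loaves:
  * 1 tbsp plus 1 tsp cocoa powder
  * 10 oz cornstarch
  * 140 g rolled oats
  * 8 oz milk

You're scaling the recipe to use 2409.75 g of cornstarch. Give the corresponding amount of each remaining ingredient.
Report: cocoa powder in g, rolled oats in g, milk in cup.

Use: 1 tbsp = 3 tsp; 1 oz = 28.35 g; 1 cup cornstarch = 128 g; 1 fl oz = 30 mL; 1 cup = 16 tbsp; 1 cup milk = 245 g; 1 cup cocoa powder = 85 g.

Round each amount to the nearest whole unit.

cocoa powder: 60 g; rolled oats: 1190 g; milk: 8 cup

The original recipe has 283.5 g of cornstarch, so the scaling factor is 2409.75 ÷ 283.5 = 17/2 = 8.5.
cocoa powder: (1 tbsp + 1 tsp = 4/3 tbsp) × 17/2 ÷ 16 tbsp/cup × 85 g/cup ≈ 60 g
rolled oats: 140 g × 17/2 = 1190 g
milk: 8 oz × 17/2 × 28.35 g/oz ÷ 245 g/cup ≈ 8 cup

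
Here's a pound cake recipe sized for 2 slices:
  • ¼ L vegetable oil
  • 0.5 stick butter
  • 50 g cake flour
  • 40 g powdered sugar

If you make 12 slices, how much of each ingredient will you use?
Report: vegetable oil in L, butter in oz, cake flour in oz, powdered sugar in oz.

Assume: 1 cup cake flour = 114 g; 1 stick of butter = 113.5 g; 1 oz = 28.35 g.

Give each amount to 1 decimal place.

vegetable oil: 1.5 L; butter: 12.0 oz; cake flour: 10.6 oz; powdered sugar: 8.5 oz

Scaling factor: 12/2 = 6.
vegetable oil: 0.25 L × 6 = 1.5 L
butter: 0.5 stick × 6 × 113.5 g/stick ÷ 28.35 g/oz ≈ 12.0 oz
cake flour: 50 g × 6 ÷ 28.35 g/oz ≈ 10.6 oz
powdered sugar: 40 g × 6 ÷ 28.35 g/oz ≈ 8.5 oz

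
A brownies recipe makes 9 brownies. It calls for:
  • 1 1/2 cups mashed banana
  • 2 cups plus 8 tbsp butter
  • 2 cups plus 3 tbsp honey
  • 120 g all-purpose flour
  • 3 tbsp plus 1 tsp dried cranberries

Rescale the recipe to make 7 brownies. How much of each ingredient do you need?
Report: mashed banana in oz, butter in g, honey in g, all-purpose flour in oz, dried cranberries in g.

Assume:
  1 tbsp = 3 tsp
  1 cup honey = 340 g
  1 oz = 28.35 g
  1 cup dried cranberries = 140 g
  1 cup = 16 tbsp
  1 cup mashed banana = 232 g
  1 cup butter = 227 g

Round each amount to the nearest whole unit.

Scaling factor: 7/9.
mashed banana: 1.5 cup × 7/9 × 232 g/cup ÷ 28.35 g/oz ≈ 10 oz
butter: (2 cup + 8 tbsp = 2.5 cup) × 7/9 × 227 g/cup ≈ 441 g
honey: (2 cup + 3 tbsp = 2.1875 cup) × 7/9 × 340 g/cup ≈ 578 g
all-purpose flour: 120 g × 7/9 ÷ 28.35 g/oz ≈ 3 oz
dried cranberries: (3 tbsp + 1 tsp = 10/3 tbsp) × 7/9 ÷ 16 tbsp/cup × 140 g/cup ≈ 23 g

mashed banana: 10 oz; butter: 441 g; honey: 578 g; all-purpose flour: 3 oz; dried cranberries: 23 g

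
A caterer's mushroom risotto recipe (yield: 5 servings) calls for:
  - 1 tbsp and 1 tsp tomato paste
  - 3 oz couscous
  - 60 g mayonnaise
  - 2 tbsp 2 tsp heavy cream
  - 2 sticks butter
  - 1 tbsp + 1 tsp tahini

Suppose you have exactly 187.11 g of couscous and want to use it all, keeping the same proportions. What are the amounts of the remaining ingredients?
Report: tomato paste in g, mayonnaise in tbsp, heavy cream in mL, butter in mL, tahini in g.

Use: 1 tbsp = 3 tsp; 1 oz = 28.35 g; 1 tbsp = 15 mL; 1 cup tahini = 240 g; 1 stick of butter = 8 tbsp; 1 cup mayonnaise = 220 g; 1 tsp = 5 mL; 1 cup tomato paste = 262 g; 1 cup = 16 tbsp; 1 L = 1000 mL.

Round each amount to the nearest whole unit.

The original recipe has 85.05 g of couscous, so the scaling factor is 187.11 ÷ 85.05 = 11/5 = 2.2.
tomato paste: (1 tbsp + 1 tsp = 4/3 tbsp) × 11/5 ÷ 16 tbsp/cup × 262 g/cup ≈ 48 g
mayonnaise: 60 g × 11/5 ÷ 220 g/cup × 16 tbsp/cup ≈ 10 tbsp
heavy cream: (2 tbsp + 2 tsp = 8/3 tbsp) × 11/5 × 15 mL/tbsp = 88 mL
butter: 2 stick × 11/5 × 8 tbsp/stick × 15 mL/tbsp = 528 mL
tahini: (1 tbsp + 1 tsp = 4/3 tbsp) × 11/5 ÷ 16 tbsp/cup × 240 g/cup = 44 g

tomato paste: 48 g; mayonnaise: 10 tbsp; heavy cream: 88 mL; butter: 528 mL; tahini: 44 g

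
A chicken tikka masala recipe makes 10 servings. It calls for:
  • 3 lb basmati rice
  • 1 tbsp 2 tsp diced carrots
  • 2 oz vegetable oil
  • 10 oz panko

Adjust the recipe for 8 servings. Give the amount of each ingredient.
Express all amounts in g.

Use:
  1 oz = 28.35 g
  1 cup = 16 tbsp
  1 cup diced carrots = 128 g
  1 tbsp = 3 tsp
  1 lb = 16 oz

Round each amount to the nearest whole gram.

Scaling factor: 8/10 = 4/5 = 0.8.
basmati rice: 3 lb × 4/5 × 16 oz/lb × 28.35 g/oz ≈ 1089 g
diced carrots: (1 tbsp + 2 tsp = 5/3 tbsp) × 4/5 ÷ 16 tbsp/cup × 128 g/cup ≈ 11 g
vegetable oil: 2 oz × 4/5 × 28.35 g/oz ≈ 45 g
panko: 10 oz × 4/5 × 28.35 g/oz ≈ 227 g

basmati rice: 1089 g; diced carrots: 11 g; vegetable oil: 45 g; panko: 227 g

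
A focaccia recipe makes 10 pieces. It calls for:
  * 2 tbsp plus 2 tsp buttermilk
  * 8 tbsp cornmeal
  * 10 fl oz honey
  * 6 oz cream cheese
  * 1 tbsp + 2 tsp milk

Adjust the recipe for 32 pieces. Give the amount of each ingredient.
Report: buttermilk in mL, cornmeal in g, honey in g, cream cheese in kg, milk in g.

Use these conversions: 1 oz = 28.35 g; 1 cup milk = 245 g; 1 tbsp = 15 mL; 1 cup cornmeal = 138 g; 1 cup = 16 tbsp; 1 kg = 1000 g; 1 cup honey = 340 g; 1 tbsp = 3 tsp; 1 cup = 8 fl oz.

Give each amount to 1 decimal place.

Scaling factor: 32/10 = 16/5 = 3.2.
buttermilk: (2 tbsp + 2 tsp = 8/3 tbsp) × 16/5 × 15 mL/tbsp = 128.0 mL
cornmeal: 8 tbsp × 16/5 ÷ 16 tbsp/cup × 138 g/cup = 220.8 g
honey: 10 fl oz × 16/5 ÷ 8 fl oz/cup × 340 g/cup = 1360.0 g
cream cheese: 6 oz × 16/5 × 28.35 g/oz ÷ 1000 g/kg ≈ 0.5 kg
milk: (1 tbsp + 2 tsp = 5/3 tbsp) × 16/5 ÷ 16 tbsp/cup × 245 g/cup ≈ 81.7 g

buttermilk: 128.0 mL; cornmeal: 220.8 g; honey: 1360.0 g; cream cheese: 0.5 kg; milk: 81.7 g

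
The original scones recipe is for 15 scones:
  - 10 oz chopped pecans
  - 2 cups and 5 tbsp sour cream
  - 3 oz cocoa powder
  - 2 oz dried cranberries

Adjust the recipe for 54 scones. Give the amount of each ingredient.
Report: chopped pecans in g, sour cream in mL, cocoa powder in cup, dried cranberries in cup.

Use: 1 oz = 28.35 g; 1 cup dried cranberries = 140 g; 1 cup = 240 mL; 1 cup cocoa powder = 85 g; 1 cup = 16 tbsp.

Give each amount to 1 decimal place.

Scaling factor: 54/15 = 18/5 = 3.6.
chopped pecans: 10 oz × 18/5 × 28.35 g/oz = 1020.6 g
sour cream: (2 cup + 5 tbsp = 2.3125 cup) × 18/5 × 240 mL/cup = 1998.0 mL
cocoa powder: 3 oz × 18/5 × 28.35 g/oz ÷ 85 g/cup ≈ 3.6 cup
dried cranberries: 2 oz × 18/5 × 28.35 g/oz ÷ 140 g/cup ≈ 1.5 cup

chopped pecans: 1020.6 g; sour cream: 1998.0 mL; cocoa powder: 3.6 cup; dried cranberries: 1.5 cup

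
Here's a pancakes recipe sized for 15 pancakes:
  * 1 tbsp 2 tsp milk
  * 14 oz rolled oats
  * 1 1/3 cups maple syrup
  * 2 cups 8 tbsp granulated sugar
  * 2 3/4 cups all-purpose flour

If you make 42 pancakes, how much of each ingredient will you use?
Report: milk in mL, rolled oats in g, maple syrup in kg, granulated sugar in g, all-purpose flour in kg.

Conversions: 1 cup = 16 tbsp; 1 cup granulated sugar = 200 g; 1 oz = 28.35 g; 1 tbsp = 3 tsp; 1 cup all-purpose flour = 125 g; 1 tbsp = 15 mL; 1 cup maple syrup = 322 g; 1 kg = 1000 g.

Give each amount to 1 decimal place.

Scaling factor: 42/15 = 14/5 = 2.8.
milk: (1 tbsp + 2 tsp = 5/3 tbsp) × 14/5 × 15 mL/tbsp = 70.0 mL
rolled oats: 14 oz × 14/5 × 28.35 g/oz ≈ 1111.3 g
maple syrup: 4/3 cup × 14/5 × 322 g/cup ÷ 1000 g/kg ≈ 1.2 kg
granulated sugar: (2 cup + 8 tbsp = 2.5 cup) × 14/5 × 200 g/cup = 1400.0 g
all-purpose flour: 2.75 cup × 14/5 × 125 g/cup ÷ 1000 g/kg ≈ 1.0 kg

milk: 70.0 mL; rolled oats: 1111.3 g; maple syrup: 1.2 kg; granulated sugar: 1400.0 g; all-purpose flour: 1.0 kg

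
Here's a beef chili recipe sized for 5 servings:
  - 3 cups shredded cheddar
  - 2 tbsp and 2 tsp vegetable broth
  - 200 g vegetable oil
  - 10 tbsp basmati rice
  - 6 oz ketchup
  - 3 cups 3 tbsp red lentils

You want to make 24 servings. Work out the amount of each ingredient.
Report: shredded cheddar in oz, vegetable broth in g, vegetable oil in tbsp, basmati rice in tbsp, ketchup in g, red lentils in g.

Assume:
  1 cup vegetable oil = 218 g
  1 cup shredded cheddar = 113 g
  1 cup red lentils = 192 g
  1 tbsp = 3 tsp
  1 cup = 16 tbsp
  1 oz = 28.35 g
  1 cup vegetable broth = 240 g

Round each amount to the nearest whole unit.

shredded cheddar: 57 oz; vegetable broth: 192 g; vegetable oil: 70 tbsp; basmati rice: 48 tbsp; ketchup: 816 g; red lentils: 2938 g

Scaling factor: 24/5 = 4.8.
shredded cheddar: 3 cup × 24/5 × 113 g/cup ÷ 28.35 g/oz ≈ 57 oz
vegetable broth: (2 tbsp + 2 tsp = 8/3 tbsp) × 24/5 ÷ 16 tbsp/cup × 240 g/cup = 192 g
vegetable oil: 200 g × 24/5 ÷ 218 g/cup × 16 tbsp/cup ≈ 70 tbsp
basmati rice: 10 tbsp × 24/5 = 48 tbsp
ketchup: 6 oz × 24/5 × 28.35 g/oz ≈ 816 g
red lentils: (3 cup + 3 tbsp = 3.1875 cup) × 24/5 × 192 g/cup ≈ 2938 g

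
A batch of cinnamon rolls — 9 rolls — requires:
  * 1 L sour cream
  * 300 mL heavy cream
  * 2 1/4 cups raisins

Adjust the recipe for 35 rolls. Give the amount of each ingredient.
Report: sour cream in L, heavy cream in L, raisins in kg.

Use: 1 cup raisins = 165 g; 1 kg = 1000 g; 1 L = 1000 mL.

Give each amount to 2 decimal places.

sour cream: 3.89 L; heavy cream: 1.17 L; raisins: 1.44 kg

Scaling factor: 35/9.
sour cream: 1 L × 35/9 ≈ 3.89 L
heavy cream: 300 mL × 35/9 ÷ 1000 mL/L ≈ 1.17 L
raisins: 2.25 cup × 35/9 × 165 g/cup ÷ 1000 g/kg ≈ 1.44 kg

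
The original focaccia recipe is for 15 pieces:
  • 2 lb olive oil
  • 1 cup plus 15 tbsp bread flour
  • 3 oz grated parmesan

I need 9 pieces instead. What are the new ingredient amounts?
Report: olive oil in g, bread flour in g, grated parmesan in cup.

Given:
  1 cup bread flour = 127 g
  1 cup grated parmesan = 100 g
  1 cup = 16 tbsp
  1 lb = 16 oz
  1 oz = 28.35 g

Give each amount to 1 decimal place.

Scaling factor: 9/15 = 3/5 = 0.6.
olive oil: 2 lb × 3/5 × 16 oz/lb × 28.35 g/oz ≈ 544.3 g
bread flour: (1 cup + 15 tbsp = 1.9375 cup) × 3/5 × 127 g/cup ≈ 147.6 g
grated parmesan: 3 oz × 3/5 × 28.35 g/oz ÷ 100 g/cup ≈ 0.5 cup

olive oil: 544.3 g; bread flour: 147.6 g; grated parmesan: 0.5 cup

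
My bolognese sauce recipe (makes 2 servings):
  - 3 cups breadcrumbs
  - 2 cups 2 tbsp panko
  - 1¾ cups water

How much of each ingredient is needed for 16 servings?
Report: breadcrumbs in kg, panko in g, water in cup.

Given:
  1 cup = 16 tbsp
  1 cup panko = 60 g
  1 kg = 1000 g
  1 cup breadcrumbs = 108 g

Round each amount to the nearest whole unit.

Scaling factor: 16/2 = 8.
breadcrumbs: 3 cup × 8 × 108 g/cup ÷ 1000 g/kg ≈ 3 kg
panko: (2 cup + 2 tbsp = 2.125 cup) × 8 × 60 g/cup = 1020 g
water: 1.75 cup × 8 = 14 cup

breadcrumbs: 3 kg; panko: 1020 g; water: 14 cup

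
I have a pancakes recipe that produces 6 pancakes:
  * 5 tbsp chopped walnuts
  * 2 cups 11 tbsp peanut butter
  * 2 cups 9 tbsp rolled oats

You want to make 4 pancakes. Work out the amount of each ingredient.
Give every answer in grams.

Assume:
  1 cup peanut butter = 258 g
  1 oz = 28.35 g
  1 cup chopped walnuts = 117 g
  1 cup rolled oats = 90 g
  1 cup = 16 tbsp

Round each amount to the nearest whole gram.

Scaling factor: 4/6 = 2/3.
chopped walnuts: 5 tbsp × 2/3 ÷ 16 tbsp/cup × 117 g/cup ≈ 24 g
peanut butter: (2 cup + 11 tbsp = 2.6875 cup) × 2/3 × 258 g/cup ≈ 462 g
rolled oats: (2 cup + 9 tbsp = 2.5625 cup) × 2/3 × 90 g/cup ≈ 154 g

chopped walnuts: 24 g; peanut butter: 462 g; rolled oats: 154 g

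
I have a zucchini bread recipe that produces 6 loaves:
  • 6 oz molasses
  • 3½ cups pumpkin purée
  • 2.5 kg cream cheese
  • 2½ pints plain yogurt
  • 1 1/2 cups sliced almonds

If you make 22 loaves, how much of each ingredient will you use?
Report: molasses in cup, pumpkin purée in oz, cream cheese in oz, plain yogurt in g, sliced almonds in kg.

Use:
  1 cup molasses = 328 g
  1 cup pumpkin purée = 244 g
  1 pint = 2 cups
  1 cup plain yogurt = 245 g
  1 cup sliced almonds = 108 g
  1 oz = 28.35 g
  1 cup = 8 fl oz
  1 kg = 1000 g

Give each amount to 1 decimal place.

molasses: 1.9 cup; pumpkin purée: 110.5 oz; cream cheese: 323.3 oz; plain yogurt: 4491.7 g; sliced almonds: 0.6 kg

Scaling factor: 22/6 = 11/3.
molasses: 6 oz × 11/3 × 28.35 g/oz ÷ 328 g/cup ≈ 1.9 cup
pumpkin purée: 3.5 cup × 11/3 × 244 g/cup ÷ 28.35 g/oz ≈ 110.5 oz
cream cheese: 2.5 kg × 11/3 × 1000 g/kg ÷ 28.35 g/oz ≈ 323.3 oz
plain yogurt: 2.5 pint × 11/3 × 2 cup/pint × 245 g/cup ≈ 4491.7 g
sliced almonds: 1.5 cup × 11/3 × 108 g/cup ÷ 1000 g/kg ≈ 0.6 kg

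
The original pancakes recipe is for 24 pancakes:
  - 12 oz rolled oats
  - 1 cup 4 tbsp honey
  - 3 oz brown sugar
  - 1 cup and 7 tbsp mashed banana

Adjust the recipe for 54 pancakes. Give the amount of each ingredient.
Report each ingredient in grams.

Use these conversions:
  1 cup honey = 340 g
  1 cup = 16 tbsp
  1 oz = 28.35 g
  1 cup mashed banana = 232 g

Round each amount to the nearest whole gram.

rolled oats: 765 g; honey: 956 g; brown sugar: 191 g; mashed banana: 750 g

Scaling factor: 54/24 = 9/4 = 2.25.
rolled oats: 12 oz × 9/4 × 28.35 g/oz ≈ 765 g
honey: (1 cup + 4 tbsp = 1.25 cup) × 9/4 × 340 g/cup ≈ 956 g
brown sugar: 3 oz × 9/4 × 28.35 g/oz ≈ 191 g
mashed banana: (1 cup + 7 tbsp = 1.4375 cup) × 9/4 × 232 g/cup ≈ 750 g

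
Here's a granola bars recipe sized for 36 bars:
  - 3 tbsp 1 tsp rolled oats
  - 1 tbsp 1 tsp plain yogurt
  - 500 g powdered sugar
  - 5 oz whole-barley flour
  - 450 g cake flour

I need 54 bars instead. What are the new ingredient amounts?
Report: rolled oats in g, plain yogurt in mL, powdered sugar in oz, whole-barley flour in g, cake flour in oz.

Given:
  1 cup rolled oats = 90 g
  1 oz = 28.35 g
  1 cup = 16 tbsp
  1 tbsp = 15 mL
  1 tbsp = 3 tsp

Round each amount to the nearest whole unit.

rolled oats: 28 g; plain yogurt: 30 mL; powdered sugar: 26 oz; whole-barley flour: 213 g; cake flour: 24 oz

Scaling factor: 54/36 = 3/2 = 1.5.
rolled oats: (3 tbsp + 1 tsp = 10/3 tbsp) × 3/2 ÷ 16 tbsp/cup × 90 g/cup ≈ 28 g
plain yogurt: (1 tbsp + 1 tsp = 4/3 tbsp) × 3/2 × 15 mL/tbsp = 30 mL
powdered sugar: 500 g × 3/2 ÷ 28.35 g/oz ≈ 26 oz
whole-barley flour: 5 oz × 3/2 × 28.35 g/oz ≈ 213 g
cake flour: 450 g × 3/2 ÷ 28.35 g/oz ≈ 24 oz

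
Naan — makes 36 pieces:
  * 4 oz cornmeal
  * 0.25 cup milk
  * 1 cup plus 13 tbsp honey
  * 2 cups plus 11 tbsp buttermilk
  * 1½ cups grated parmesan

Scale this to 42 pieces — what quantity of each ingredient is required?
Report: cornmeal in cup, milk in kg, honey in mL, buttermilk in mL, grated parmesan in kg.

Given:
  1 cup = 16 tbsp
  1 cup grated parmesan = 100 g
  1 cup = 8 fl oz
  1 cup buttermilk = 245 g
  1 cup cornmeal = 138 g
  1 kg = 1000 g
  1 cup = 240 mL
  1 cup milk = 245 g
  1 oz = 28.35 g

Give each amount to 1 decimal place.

cornmeal: 1.0 cup; milk: 0.1 kg; honey: 507.5 mL; buttermilk: 752.5 mL; grated parmesan: 0.2 kg

Scaling factor: 42/36 = 7/6.
cornmeal: 4 oz × 7/6 × 28.35 g/oz ÷ 138 g/cup ≈ 1.0 cup
milk: 0.25 cup × 7/6 × 245 g/cup ÷ 1000 g/kg ≈ 0.1 kg
honey: (1 cup + 13 tbsp = 1.8125 cup) × 7/6 × 240 mL/cup = 507.5 mL
buttermilk: (2 cup + 11 tbsp = 2.6875 cup) × 7/6 × 240 mL/cup = 752.5 mL
grated parmesan: 1.5 cup × 7/6 × 100 g/cup ÷ 1000 g/kg ≈ 0.2 kg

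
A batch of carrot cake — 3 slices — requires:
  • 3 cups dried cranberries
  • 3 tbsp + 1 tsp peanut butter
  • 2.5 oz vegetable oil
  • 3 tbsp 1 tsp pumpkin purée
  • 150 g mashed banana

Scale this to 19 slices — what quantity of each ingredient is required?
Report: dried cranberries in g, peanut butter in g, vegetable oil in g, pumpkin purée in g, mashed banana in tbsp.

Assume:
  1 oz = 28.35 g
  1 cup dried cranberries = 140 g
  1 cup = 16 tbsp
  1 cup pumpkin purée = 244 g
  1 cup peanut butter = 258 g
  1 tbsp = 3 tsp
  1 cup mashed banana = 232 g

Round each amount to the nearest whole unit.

dried cranberries: 2660 g; peanut butter: 340 g; vegetable oil: 449 g; pumpkin purée: 322 g; mashed banana: 66 tbsp

Scaling factor: 19/3.
dried cranberries: 3 cup × 19/3 × 140 g/cup = 2660 g
peanut butter: (3 tbsp + 1 tsp = 10/3 tbsp) × 19/3 ÷ 16 tbsp/cup × 258 g/cup ≈ 340 g
vegetable oil: 2.5 oz × 19/3 × 28.35 g/oz ≈ 449 g
pumpkin purée: (3 tbsp + 1 tsp = 10/3 tbsp) × 19/3 ÷ 16 tbsp/cup × 244 g/cup ≈ 322 g
mashed banana: 150 g × 19/3 ÷ 232 g/cup × 16 tbsp/cup ≈ 66 tbsp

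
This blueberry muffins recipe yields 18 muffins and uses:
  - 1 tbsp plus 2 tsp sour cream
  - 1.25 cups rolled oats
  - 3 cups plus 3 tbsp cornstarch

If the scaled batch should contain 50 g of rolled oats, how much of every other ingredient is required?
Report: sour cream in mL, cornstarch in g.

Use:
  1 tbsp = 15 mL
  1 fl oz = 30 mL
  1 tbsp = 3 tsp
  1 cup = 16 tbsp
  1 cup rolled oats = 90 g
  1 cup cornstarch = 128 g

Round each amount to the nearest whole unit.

sour cream: 11 mL; cornstarch: 181 g

The original recipe has 112.5 g of rolled oats, so the scaling factor is 50 ÷ 112.5 = 4/9.
sour cream: (1 tbsp + 2 tsp = 5/3 tbsp) × 4/9 × 15 mL/tbsp ≈ 11 mL
cornstarch: (3 cup + 3 tbsp = 3.1875 cup) × 4/9 × 128 g/cup ≈ 181 g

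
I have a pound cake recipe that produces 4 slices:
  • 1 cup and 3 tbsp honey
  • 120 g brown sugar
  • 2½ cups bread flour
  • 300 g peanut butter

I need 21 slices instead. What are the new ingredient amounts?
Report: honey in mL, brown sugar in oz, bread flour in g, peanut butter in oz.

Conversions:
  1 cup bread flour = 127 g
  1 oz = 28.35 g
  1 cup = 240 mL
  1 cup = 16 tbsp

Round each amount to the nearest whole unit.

honey: 1496 mL; brown sugar: 22 oz; bread flour: 1667 g; peanut butter: 56 oz

Scaling factor: 21/4 = 5.25.
honey: (1 cup + 3 tbsp = 1.1875 cup) × 21/4 × 240 mL/cup ≈ 1496 mL
brown sugar: 120 g × 21/4 ÷ 28.35 g/oz ≈ 22 oz
bread flour: 2.5 cup × 21/4 × 127 g/cup ≈ 1667 g
peanut butter: 300 g × 21/4 ÷ 28.35 g/oz ≈ 56 oz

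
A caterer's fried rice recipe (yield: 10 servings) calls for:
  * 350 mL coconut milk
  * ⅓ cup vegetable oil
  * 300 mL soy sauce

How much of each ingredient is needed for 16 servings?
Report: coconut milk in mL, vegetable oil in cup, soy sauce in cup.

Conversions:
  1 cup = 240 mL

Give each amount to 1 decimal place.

coconut milk: 560.0 mL; vegetable oil: 0.5 cup; soy sauce: 2.0 cup

Scaling factor: 16/10 = 8/5 = 1.6.
coconut milk: 350 mL × 8/5 = 560.0 mL
vegetable oil: 1/3 cup × 8/5 ≈ 0.5 cup
soy sauce: 300 mL × 8/5 ÷ 240 mL/cup = 2.0 cup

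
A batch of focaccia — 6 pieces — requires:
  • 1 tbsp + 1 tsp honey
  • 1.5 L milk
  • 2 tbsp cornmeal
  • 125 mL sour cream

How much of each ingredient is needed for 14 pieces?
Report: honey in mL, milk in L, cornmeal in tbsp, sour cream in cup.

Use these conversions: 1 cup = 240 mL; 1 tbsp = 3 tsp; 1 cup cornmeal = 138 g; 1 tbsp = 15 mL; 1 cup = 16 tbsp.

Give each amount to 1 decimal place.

Scaling factor: 14/6 = 7/3.
honey: (1 tbsp + 1 tsp = 4/3 tbsp) × 7/3 × 15 mL/tbsp ≈ 46.7 mL
milk: 1.5 L × 7/3 = 3.5 L
cornmeal: 2 tbsp × 7/3 ≈ 4.7 tbsp
sour cream: 125 mL × 7/3 ÷ 240 mL/cup ≈ 1.2 cup

honey: 46.7 mL; milk: 3.5 L; cornmeal: 4.7 tbsp; sour cream: 1.2 cup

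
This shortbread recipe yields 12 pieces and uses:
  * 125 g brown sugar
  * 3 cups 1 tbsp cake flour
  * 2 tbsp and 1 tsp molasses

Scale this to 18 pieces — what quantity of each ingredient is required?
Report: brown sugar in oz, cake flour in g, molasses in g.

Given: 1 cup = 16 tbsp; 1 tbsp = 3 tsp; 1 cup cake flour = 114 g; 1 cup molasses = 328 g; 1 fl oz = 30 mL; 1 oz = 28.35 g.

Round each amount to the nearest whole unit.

brown sugar: 7 oz; cake flour: 524 g; molasses: 72 g

Scaling factor: 18/12 = 3/2 = 1.5.
brown sugar: 125 g × 3/2 ÷ 28.35 g/oz ≈ 7 oz
cake flour: (3 cup + 1 tbsp = 3.0625 cup) × 3/2 × 114 g/cup ≈ 524 g
molasses: (2 tbsp + 1 tsp = 7/3 tbsp) × 3/2 ÷ 16 tbsp/cup × 328 g/cup ≈ 72 g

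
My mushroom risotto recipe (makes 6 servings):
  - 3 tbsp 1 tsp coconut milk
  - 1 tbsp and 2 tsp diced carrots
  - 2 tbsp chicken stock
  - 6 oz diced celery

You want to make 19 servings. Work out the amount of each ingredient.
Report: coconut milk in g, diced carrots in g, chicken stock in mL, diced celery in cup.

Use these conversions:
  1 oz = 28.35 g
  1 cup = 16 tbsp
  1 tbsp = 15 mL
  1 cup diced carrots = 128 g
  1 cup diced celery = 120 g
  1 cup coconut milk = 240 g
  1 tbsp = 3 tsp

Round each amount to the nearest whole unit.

Scaling factor: 19/6.
coconut milk: (3 tbsp + 1 tsp = 10/3 tbsp) × 19/6 ÷ 16 tbsp/cup × 240 g/cup ≈ 158 g
diced carrots: (1 tbsp + 2 tsp = 5/3 tbsp) × 19/6 ÷ 16 tbsp/cup × 128 g/cup ≈ 42 g
chicken stock: 2 tbsp × 19/6 × 15 mL/tbsp = 95 mL
diced celery: 6 oz × 19/6 × 28.35 g/oz ÷ 120 g/cup ≈ 4 cup

coconut milk: 158 g; diced carrots: 42 g; chicken stock: 95 mL; diced celery: 4 cup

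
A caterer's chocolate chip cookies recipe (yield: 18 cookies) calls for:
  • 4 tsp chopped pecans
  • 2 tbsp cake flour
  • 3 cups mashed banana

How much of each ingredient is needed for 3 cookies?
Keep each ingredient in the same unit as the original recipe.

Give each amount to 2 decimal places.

Scaling factor: 3/18 = 1/6.
chopped pecans: 4 tsp × 1/6 ≈ 0.67 tsp
cake flour: 2 tbsp × 1/6 ≈ 0.33 tbsp
mashed banana: 3 cup × 1/6 = 0.50 cup

chopped pecans: 0.67 tsp; cake flour: 0.33 tbsp; mashed banana: 0.50 cup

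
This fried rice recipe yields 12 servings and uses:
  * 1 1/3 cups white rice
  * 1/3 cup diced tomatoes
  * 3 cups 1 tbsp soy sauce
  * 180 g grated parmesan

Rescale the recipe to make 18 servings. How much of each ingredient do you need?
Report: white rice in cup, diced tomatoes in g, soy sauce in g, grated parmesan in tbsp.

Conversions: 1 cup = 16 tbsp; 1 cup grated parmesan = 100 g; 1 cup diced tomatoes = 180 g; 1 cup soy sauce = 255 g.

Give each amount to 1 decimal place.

white rice: 2.0 cup; diced tomatoes: 90.0 g; soy sauce: 1171.4 g; grated parmesan: 43.2 tbsp

Scaling factor: 18/12 = 3/2 = 1.5.
white rice: 4/3 cup × 3/2 = 2.0 cup
diced tomatoes: 1/3 cup × 3/2 × 180 g/cup = 90.0 g
soy sauce: (3 cup + 1 tbsp = 3.0625 cup) × 3/2 × 255 g/cup ≈ 1171.4 g
grated parmesan: 180 g × 3/2 ÷ 100 g/cup × 16 tbsp/cup = 43.2 tbsp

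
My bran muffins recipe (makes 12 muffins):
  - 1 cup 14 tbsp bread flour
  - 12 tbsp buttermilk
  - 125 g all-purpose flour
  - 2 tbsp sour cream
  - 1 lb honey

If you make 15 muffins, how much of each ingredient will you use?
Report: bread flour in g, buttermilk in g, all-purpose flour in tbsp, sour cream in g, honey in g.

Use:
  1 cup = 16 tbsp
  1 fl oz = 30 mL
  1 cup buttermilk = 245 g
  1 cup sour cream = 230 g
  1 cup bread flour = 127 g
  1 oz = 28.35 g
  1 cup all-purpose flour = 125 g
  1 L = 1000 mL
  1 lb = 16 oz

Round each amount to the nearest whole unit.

Scaling factor: 15/12 = 5/4 = 1.25.
bread flour: (1 cup + 14 tbsp = 1.875 cup) × 5/4 × 127 g/cup ≈ 298 g
buttermilk: 12 tbsp × 5/4 ÷ 16 tbsp/cup × 245 g/cup ≈ 230 g
all-purpose flour: 125 g × 5/4 ÷ 125 g/cup × 16 tbsp/cup = 20 tbsp
sour cream: 2 tbsp × 5/4 ÷ 16 tbsp/cup × 230 g/cup ≈ 36 g
honey: 1 lb × 5/4 × 16 oz/lb × 28.35 g/oz = 567 g

bread flour: 298 g; buttermilk: 230 g; all-purpose flour: 20 tbsp; sour cream: 36 g; honey: 567 g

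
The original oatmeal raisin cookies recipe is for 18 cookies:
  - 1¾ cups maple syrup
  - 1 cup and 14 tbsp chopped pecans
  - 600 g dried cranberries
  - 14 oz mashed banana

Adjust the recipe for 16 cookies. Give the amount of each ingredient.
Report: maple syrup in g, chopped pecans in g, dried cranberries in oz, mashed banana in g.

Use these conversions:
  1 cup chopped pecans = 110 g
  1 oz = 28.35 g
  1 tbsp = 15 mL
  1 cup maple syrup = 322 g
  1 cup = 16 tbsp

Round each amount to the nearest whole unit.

maple syrup: 501 g; chopped pecans: 183 g; dried cranberries: 19 oz; mashed banana: 353 g

Scaling factor: 16/18 = 8/9.
maple syrup: 1.75 cup × 8/9 × 322 g/cup ≈ 501 g
chopped pecans: (1 cup + 14 tbsp = 1.875 cup) × 8/9 × 110 g/cup ≈ 183 g
dried cranberries: 600 g × 8/9 ÷ 28.35 g/oz ≈ 19 oz
mashed banana: 14 oz × 8/9 × 28.35 g/oz ≈ 353 g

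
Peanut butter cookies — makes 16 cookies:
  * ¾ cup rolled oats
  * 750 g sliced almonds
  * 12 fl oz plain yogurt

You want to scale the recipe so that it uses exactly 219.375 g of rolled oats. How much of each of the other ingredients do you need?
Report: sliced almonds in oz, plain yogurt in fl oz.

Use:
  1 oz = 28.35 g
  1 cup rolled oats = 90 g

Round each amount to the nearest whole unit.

sliced almonds: 86 oz; plain yogurt: 39 fl oz

The original recipe has 67.5 g of rolled oats, so the scaling factor is 219.375 ÷ 67.5 = 13/4 = 3.25.
sliced almonds: 750 g × 13/4 ÷ 28.35 g/oz ≈ 86 oz
plain yogurt: 12 fl oz × 13/4 = 39 fl oz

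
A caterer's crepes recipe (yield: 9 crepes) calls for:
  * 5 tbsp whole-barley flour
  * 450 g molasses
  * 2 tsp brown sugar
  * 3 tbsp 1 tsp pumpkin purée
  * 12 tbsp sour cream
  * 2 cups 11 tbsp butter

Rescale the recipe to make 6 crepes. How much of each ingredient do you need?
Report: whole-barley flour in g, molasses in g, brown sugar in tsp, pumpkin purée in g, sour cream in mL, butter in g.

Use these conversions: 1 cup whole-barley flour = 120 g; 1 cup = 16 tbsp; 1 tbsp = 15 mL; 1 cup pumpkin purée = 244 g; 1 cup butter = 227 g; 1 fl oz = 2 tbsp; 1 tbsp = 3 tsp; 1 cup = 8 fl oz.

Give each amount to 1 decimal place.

Scaling factor: 6/9 = 2/3.
whole-barley flour: 5 tbsp × 2/3 ÷ 16 tbsp/cup × 120 g/cup = 25.0 g
molasses: 450 g × 2/3 = 300.0 g
brown sugar: 2 tsp × 2/3 ≈ 1.3 tsp
pumpkin purée: (3 tbsp + 1 tsp = 10/3 tbsp) × 2/3 ÷ 16 tbsp/cup × 244 g/cup ≈ 33.9 g
sour cream: 12 tbsp × 2/3 × 15 mL/tbsp = 120.0 mL
butter: (2 cup + 11 tbsp = 2.6875 cup) × 2/3 × 227 g/cup ≈ 406.7 g

whole-barley flour: 25.0 g; molasses: 300.0 g; brown sugar: 1.3 tsp; pumpkin purée: 33.9 g; sour cream: 120.0 mL; butter: 406.7 g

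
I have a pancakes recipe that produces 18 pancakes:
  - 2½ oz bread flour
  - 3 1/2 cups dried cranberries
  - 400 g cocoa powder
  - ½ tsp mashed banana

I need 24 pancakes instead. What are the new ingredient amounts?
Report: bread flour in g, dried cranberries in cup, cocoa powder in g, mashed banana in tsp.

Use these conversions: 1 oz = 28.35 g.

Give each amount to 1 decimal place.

Scaling factor: 24/18 = 4/3.
bread flour: 2.5 oz × 4/3 × 28.35 g/oz = 94.5 g
dried cranberries: 3.5 cup × 4/3 ≈ 4.7 cup
cocoa powder: 400 g × 4/3 ≈ 533.3 g
mashed banana: 0.5 tsp × 4/3 ≈ 0.7 tsp

bread flour: 94.5 g; dried cranberries: 4.7 cup; cocoa powder: 533.3 g; mashed banana: 0.7 tsp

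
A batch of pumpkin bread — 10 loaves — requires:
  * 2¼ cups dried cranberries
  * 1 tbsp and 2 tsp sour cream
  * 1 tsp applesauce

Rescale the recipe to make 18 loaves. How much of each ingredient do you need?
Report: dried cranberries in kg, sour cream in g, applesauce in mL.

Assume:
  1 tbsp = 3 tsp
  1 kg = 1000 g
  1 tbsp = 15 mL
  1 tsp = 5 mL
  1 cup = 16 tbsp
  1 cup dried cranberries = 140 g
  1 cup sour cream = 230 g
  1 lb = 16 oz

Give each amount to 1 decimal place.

dried cranberries: 0.6 kg; sour cream: 43.1 g; applesauce: 9.0 mL

Scaling factor: 18/10 = 9/5 = 1.8.
dried cranberries: 2.25 cup × 9/5 × 140 g/cup ÷ 1000 g/kg ≈ 0.6 kg
sour cream: (1 tbsp + 2 tsp = 5/3 tbsp) × 9/5 ÷ 16 tbsp/cup × 230 g/cup ≈ 43.1 g
applesauce: 1 tsp × 9/5 × 5 mL/tsp = 9.0 mL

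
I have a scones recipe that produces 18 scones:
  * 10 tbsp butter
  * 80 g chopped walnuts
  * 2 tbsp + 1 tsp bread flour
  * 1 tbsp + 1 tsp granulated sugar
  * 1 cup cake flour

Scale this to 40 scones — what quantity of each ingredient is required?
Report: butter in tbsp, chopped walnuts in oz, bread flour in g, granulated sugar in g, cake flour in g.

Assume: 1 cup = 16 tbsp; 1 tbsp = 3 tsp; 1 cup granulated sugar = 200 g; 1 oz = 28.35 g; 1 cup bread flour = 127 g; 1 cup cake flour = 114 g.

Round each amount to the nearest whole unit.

Scaling factor: 40/18 = 20/9.
butter: 10 tbsp × 20/9 ≈ 22 tbsp
chopped walnuts: 80 g × 20/9 ÷ 28.35 g/oz ≈ 6 oz
bread flour: (2 tbsp + 1 tsp = 7/3 tbsp) × 20/9 ÷ 16 tbsp/cup × 127 g/cup ≈ 41 g
granulated sugar: (1 tbsp + 1 tsp = 4/3 tbsp) × 20/9 ÷ 16 tbsp/cup × 200 g/cup ≈ 37 g
cake flour: 1 cup × 20/9 × 114 g/cup ≈ 253 g

butter: 22 tbsp; chopped walnuts: 6 oz; bread flour: 41 g; granulated sugar: 37 g; cake flour: 253 g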